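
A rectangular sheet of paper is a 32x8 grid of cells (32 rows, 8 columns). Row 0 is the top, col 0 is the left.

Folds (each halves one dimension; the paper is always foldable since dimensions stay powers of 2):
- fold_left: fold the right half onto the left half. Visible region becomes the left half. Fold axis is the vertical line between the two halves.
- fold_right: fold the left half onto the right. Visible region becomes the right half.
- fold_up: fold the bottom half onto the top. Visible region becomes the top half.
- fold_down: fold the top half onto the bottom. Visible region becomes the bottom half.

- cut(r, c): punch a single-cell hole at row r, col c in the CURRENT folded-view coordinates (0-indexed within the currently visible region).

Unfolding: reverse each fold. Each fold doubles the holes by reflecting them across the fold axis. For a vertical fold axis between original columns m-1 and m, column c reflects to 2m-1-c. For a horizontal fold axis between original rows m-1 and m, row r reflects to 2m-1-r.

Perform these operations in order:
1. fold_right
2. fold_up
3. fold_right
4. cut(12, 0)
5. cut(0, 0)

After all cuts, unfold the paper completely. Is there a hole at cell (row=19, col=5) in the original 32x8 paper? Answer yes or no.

Op 1 fold_right: fold axis v@4; visible region now rows[0,32) x cols[4,8) = 32x4
Op 2 fold_up: fold axis h@16; visible region now rows[0,16) x cols[4,8) = 16x4
Op 3 fold_right: fold axis v@6; visible region now rows[0,16) x cols[6,8) = 16x2
Op 4 cut(12, 0): punch at orig (12,6); cuts so far [(12, 6)]; region rows[0,16) x cols[6,8) = 16x2
Op 5 cut(0, 0): punch at orig (0,6); cuts so far [(0, 6), (12, 6)]; region rows[0,16) x cols[6,8) = 16x2
Unfold 1 (reflect across v@6): 4 holes -> [(0, 5), (0, 6), (12, 5), (12, 6)]
Unfold 2 (reflect across h@16): 8 holes -> [(0, 5), (0, 6), (12, 5), (12, 6), (19, 5), (19, 6), (31, 5), (31, 6)]
Unfold 3 (reflect across v@4): 16 holes -> [(0, 1), (0, 2), (0, 5), (0, 6), (12, 1), (12, 2), (12, 5), (12, 6), (19, 1), (19, 2), (19, 5), (19, 6), (31, 1), (31, 2), (31, 5), (31, 6)]
Holes: [(0, 1), (0, 2), (0, 5), (0, 6), (12, 1), (12, 2), (12, 5), (12, 6), (19, 1), (19, 2), (19, 5), (19, 6), (31, 1), (31, 2), (31, 5), (31, 6)]

Answer: yes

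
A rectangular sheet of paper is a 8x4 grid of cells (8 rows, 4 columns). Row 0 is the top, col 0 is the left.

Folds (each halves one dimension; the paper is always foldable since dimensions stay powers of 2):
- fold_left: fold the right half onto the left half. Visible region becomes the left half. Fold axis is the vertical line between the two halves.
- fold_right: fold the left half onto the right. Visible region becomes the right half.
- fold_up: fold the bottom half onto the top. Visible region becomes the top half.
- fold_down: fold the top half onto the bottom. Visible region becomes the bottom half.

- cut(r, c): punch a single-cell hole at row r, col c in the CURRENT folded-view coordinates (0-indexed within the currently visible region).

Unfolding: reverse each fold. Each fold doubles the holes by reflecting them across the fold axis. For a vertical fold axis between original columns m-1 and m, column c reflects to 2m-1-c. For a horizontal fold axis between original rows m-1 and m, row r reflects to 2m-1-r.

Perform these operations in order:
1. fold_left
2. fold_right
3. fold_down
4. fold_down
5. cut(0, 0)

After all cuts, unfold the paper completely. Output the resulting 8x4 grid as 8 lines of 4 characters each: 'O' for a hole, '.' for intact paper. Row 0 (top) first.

Op 1 fold_left: fold axis v@2; visible region now rows[0,8) x cols[0,2) = 8x2
Op 2 fold_right: fold axis v@1; visible region now rows[0,8) x cols[1,2) = 8x1
Op 3 fold_down: fold axis h@4; visible region now rows[4,8) x cols[1,2) = 4x1
Op 4 fold_down: fold axis h@6; visible region now rows[6,8) x cols[1,2) = 2x1
Op 5 cut(0, 0): punch at orig (6,1); cuts so far [(6, 1)]; region rows[6,8) x cols[1,2) = 2x1
Unfold 1 (reflect across h@6): 2 holes -> [(5, 1), (6, 1)]
Unfold 2 (reflect across h@4): 4 holes -> [(1, 1), (2, 1), (5, 1), (6, 1)]
Unfold 3 (reflect across v@1): 8 holes -> [(1, 0), (1, 1), (2, 0), (2, 1), (5, 0), (5, 1), (6, 0), (6, 1)]
Unfold 4 (reflect across v@2): 16 holes -> [(1, 0), (1, 1), (1, 2), (1, 3), (2, 0), (2, 1), (2, 2), (2, 3), (5, 0), (5, 1), (5, 2), (5, 3), (6, 0), (6, 1), (6, 2), (6, 3)]

Answer: ....
OOOO
OOOO
....
....
OOOO
OOOO
....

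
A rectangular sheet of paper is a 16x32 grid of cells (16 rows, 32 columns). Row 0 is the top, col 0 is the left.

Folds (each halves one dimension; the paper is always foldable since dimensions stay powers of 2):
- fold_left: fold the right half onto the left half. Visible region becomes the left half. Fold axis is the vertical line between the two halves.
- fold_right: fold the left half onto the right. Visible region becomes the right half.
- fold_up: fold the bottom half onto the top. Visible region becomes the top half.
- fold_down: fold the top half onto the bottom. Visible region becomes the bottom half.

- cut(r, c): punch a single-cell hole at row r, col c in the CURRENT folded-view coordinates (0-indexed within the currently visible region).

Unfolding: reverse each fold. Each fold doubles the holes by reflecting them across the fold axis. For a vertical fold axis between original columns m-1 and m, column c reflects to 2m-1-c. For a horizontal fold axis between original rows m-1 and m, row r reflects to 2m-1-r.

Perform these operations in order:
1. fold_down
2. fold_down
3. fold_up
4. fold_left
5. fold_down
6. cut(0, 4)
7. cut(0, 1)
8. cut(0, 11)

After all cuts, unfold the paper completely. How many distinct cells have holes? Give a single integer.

Answer: 96

Derivation:
Op 1 fold_down: fold axis h@8; visible region now rows[8,16) x cols[0,32) = 8x32
Op 2 fold_down: fold axis h@12; visible region now rows[12,16) x cols[0,32) = 4x32
Op 3 fold_up: fold axis h@14; visible region now rows[12,14) x cols[0,32) = 2x32
Op 4 fold_left: fold axis v@16; visible region now rows[12,14) x cols[0,16) = 2x16
Op 5 fold_down: fold axis h@13; visible region now rows[13,14) x cols[0,16) = 1x16
Op 6 cut(0, 4): punch at orig (13,4); cuts so far [(13, 4)]; region rows[13,14) x cols[0,16) = 1x16
Op 7 cut(0, 1): punch at orig (13,1); cuts so far [(13, 1), (13, 4)]; region rows[13,14) x cols[0,16) = 1x16
Op 8 cut(0, 11): punch at orig (13,11); cuts so far [(13, 1), (13, 4), (13, 11)]; region rows[13,14) x cols[0,16) = 1x16
Unfold 1 (reflect across h@13): 6 holes -> [(12, 1), (12, 4), (12, 11), (13, 1), (13, 4), (13, 11)]
Unfold 2 (reflect across v@16): 12 holes -> [(12, 1), (12, 4), (12, 11), (12, 20), (12, 27), (12, 30), (13, 1), (13, 4), (13, 11), (13, 20), (13, 27), (13, 30)]
Unfold 3 (reflect across h@14): 24 holes -> [(12, 1), (12, 4), (12, 11), (12, 20), (12, 27), (12, 30), (13, 1), (13, 4), (13, 11), (13, 20), (13, 27), (13, 30), (14, 1), (14, 4), (14, 11), (14, 20), (14, 27), (14, 30), (15, 1), (15, 4), (15, 11), (15, 20), (15, 27), (15, 30)]
Unfold 4 (reflect across h@12): 48 holes -> [(8, 1), (8, 4), (8, 11), (8, 20), (8, 27), (8, 30), (9, 1), (9, 4), (9, 11), (9, 20), (9, 27), (9, 30), (10, 1), (10, 4), (10, 11), (10, 20), (10, 27), (10, 30), (11, 1), (11, 4), (11, 11), (11, 20), (11, 27), (11, 30), (12, 1), (12, 4), (12, 11), (12, 20), (12, 27), (12, 30), (13, 1), (13, 4), (13, 11), (13, 20), (13, 27), (13, 30), (14, 1), (14, 4), (14, 11), (14, 20), (14, 27), (14, 30), (15, 1), (15, 4), (15, 11), (15, 20), (15, 27), (15, 30)]
Unfold 5 (reflect across h@8): 96 holes -> [(0, 1), (0, 4), (0, 11), (0, 20), (0, 27), (0, 30), (1, 1), (1, 4), (1, 11), (1, 20), (1, 27), (1, 30), (2, 1), (2, 4), (2, 11), (2, 20), (2, 27), (2, 30), (3, 1), (3, 4), (3, 11), (3, 20), (3, 27), (3, 30), (4, 1), (4, 4), (4, 11), (4, 20), (4, 27), (4, 30), (5, 1), (5, 4), (5, 11), (5, 20), (5, 27), (5, 30), (6, 1), (6, 4), (6, 11), (6, 20), (6, 27), (6, 30), (7, 1), (7, 4), (7, 11), (7, 20), (7, 27), (7, 30), (8, 1), (8, 4), (8, 11), (8, 20), (8, 27), (8, 30), (9, 1), (9, 4), (9, 11), (9, 20), (9, 27), (9, 30), (10, 1), (10, 4), (10, 11), (10, 20), (10, 27), (10, 30), (11, 1), (11, 4), (11, 11), (11, 20), (11, 27), (11, 30), (12, 1), (12, 4), (12, 11), (12, 20), (12, 27), (12, 30), (13, 1), (13, 4), (13, 11), (13, 20), (13, 27), (13, 30), (14, 1), (14, 4), (14, 11), (14, 20), (14, 27), (14, 30), (15, 1), (15, 4), (15, 11), (15, 20), (15, 27), (15, 30)]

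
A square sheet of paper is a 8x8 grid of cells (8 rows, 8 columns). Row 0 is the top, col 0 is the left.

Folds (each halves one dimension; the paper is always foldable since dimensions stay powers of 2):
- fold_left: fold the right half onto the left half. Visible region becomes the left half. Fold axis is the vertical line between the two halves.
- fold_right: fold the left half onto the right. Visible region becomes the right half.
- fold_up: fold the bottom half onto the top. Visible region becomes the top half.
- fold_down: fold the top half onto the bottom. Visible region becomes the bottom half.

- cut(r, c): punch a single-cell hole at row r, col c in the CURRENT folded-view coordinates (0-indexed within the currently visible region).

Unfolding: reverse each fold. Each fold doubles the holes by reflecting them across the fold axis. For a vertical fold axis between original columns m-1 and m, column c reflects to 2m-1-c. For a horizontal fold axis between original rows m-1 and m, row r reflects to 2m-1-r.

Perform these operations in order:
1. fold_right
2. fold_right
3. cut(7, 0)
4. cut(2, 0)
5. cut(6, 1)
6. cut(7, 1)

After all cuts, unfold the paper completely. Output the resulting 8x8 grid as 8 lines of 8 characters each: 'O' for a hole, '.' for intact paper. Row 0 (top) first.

Answer: ........
........
.OO..OO.
........
........
........
O..OO..O
OOOOOOOO

Derivation:
Op 1 fold_right: fold axis v@4; visible region now rows[0,8) x cols[4,8) = 8x4
Op 2 fold_right: fold axis v@6; visible region now rows[0,8) x cols[6,8) = 8x2
Op 3 cut(7, 0): punch at orig (7,6); cuts so far [(7, 6)]; region rows[0,8) x cols[6,8) = 8x2
Op 4 cut(2, 0): punch at orig (2,6); cuts so far [(2, 6), (7, 6)]; region rows[0,8) x cols[6,8) = 8x2
Op 5 cut(6, 1): punch at orig (6,7); cuts so far [(2, 6), (6, 7), (7, 6)]; region rows[0,8) x cols[6,8) = 8x2
Op 6 cut(7, 1): punch at orig (7,7); cuts so far [(2, 6), (6, 7), (7, 6), (7, 7)]; region rows[0,8) x cols[6,8) = 8x2
Unfold 1 (reflect across v@6): 8 holes -> [(2, 5), (2, 6), (6, 4), (6, 7), (7, 4), (7, 5), (7, 6), (7, 7)]
Unfold 2 (reflect across v@4): 16 holes -> [(2, 1), (2, 2), (2, 5), (2, 6), (6, 0), (6, 3), (6, 4), (6, 7), (7, 0), (7, 1), (7, 2), (7, 3), (7, 4), (7, 5), (7, 6), (7, 7)]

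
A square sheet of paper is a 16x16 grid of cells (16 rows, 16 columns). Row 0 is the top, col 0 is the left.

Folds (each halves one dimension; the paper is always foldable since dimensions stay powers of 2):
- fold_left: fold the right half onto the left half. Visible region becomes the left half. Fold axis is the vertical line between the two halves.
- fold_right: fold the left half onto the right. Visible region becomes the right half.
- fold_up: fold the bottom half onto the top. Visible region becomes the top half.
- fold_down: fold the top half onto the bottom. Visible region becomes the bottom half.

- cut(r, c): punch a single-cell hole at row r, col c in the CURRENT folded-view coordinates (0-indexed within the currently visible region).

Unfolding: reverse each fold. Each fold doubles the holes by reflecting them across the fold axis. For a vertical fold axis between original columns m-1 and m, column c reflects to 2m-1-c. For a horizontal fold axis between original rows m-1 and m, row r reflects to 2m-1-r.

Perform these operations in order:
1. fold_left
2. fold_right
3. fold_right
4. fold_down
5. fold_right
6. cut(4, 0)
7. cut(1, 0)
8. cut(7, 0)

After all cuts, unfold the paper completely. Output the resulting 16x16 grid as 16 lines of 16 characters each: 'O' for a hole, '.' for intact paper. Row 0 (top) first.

Answer: OOOOOOOOOOOOOOOO
................
................
OOOOOOOOOOOOOOOO
................
................
OOOOOOOOOOOOOOOO
................
................
OOOOOOOOOOOOOOOO
................
................
OOOOOOOOOOOOOOOO
................
................
OOOOOOOOOOOOOOOO

Derivation:
Op 1 fold_left: fold axis v@8; visible region now rows[0,16) x cols[0,8) = 16x8
Op 2 fold_right: fold axis v@4; visible region now rows[0,16) x cols[4,8) = 16x4
Op 3 fold_right: fold axis v@6; visible region now rows[0,16) x cols[6,8) = 16x2
Op 4 fold_down: fold axis h@8; visible region now rows[8,16) x cols[6,8) = 8x2
Op 5 fold_right: fold axis v@7; visible region now rows[8,16) x cols[7,8) = 8x1
Op 6 cut(4, 0): punch at orig (12,7); cuts so far [(12, 7)]; region rows[8,16) x cols[7,8) = 8x1
Op 7 cut(1, 0): punch at orig (9,7); cuts so far [(9, 7), (12, 7)]; region rows[8,16) x cols[7,8) = 8x1
Op 8 cut(7, 0): punch at orig (15,7); cuts so far [(9, 7), (12, 7), (15, 7)]; region rows[8,16) x cols[7,8) = 8x1
Unfold 1 (reflect across v@7): 6 holes -> [(9, 6), (9, 7), (12, 6), (12, 7), (15, 6), (15, 7)]
Unfold 2 (reflect across h@8): 12 holes -> [(0, 6), (0, 7), (3, 6), (3, 7), (6, 6), (6, 7), (9, 6), (9, 7), (12, 6), (12, 7), (15, 6), (15, 7)]
Unfold 3 (reflect across v@6): 24 holes -> [(0, 4), (0, 5), (0, 6), (0, 7), (3, 4), (3, 5), (3, 6), (3, 7), (6, 4), (6, 5), (6, 6), (6, 7), (9, 4), (9, 5), (9, 6), (9, 7), (12, 4), (12, 5), (12, 6), (12, 7), (15, 4), (15, 5), (15, 6), (15, 7)]
Unfold 4 (reflect across v@4): 48 holes -> [(0, 0), (0, 1), (0, 2), (0, 3), (0, 4), (0, 5), (0, 6), (0, 7), (3, 0), (3, 1), (3, 2), (3, 3), (3, 4), (3, 5), (3, 6), (3, 7), (6, 0), (6, 1), (6, 2), (6, 3), (6, 4), (6, 5), (6, 6), (6, 7), (9, 0), (9, 1), (9, 2), (9, 3), (9, 4), (9, 5), (9, 6), (9, 7), (12, 0), (12, 1), (12, 2), (12, 3), (12, 4), (12, 5), (12, 6), (12, 7), (15, 0), (15, 1), (15, 2), (15, 3), (15, 4), (15, 5), (15, 6), (15, 7)]
Unfold 5 (reflect across v@8): 96 holes -> [(0, 0), (0, 1), (0, 2), (0, 3), (0, 4), (0, 5), (0, 6), (0, 7), (0, 8), (0, 9), (0, 10), (0, 11), (0, 12), (0, 13), (0, 14), (0, 15), (3, 0), (3, 1), (3, 2), (3, 3), (3, 4), (3, 5), (3, 6), (3, 7), (3, 8), (3, 9), (3, 10), (3, 11), (3, 12), (3, 13), (3, 14), (3, 15), (6, 0), (6, 1), (6, 2), (6, 3), (6, 4), (6, 5), (6, 6), (6, 7), (6, 8), (6, 9), (6, 10), (6, 11), (6, 12), (6, 13), (6, 14), (6, 15), (9, 0), (9, 1), (9, 2), (9, 3), (9, 4), (9, 5), (9, 6), (9, 7), (9, 8), (9, 9), (9, 10), (9, 11), (9, 12), (9, 13), (9, 14), (9, 15), (12, 0), (12, 1), (12, 2), (12, 3), (12, 4), (12, 5), (12, 6), (12, 7), (12, 8), (12, 9), (12, 10), (12, 11), (12, 12), (12, 13), (12, 14), (12, 15), (15, 0), (15, 1), (15, 2), (15, 3), (15, 4), (15, 5), (15, 6), (15, 7), (15, 8), (15, 9), (15, 10), (15, 11), (15, 12), (15, 13), (15, 14), (15, 15)]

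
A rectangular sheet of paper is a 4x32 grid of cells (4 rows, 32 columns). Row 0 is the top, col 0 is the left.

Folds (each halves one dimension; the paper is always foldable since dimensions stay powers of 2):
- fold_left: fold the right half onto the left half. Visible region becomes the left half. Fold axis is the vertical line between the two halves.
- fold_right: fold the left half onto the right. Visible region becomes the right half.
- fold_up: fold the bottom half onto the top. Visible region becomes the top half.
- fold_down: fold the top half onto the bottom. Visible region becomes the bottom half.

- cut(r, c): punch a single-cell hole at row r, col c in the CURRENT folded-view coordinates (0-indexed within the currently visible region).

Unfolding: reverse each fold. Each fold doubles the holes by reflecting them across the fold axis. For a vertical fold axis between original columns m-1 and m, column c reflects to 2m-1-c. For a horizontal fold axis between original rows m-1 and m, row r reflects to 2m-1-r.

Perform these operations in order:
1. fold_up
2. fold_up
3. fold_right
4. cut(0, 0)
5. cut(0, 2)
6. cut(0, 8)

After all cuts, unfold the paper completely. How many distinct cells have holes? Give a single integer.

Op 1 fold_up: fold axis h@2; visible region now rows[0,2) x cols[0,32) = 2x32
Op 2 fold_up: fold axis h@1; visible region now rows[0,1) x cols[0,32) = 1x32
Op 3 fold_right: fold axis v@16; visible region now rows[0,1) x cols[16,32) = 1x16
Op 4 cut(0, 0): punch at orig (0,16); cuts so far [(0, 16)]; region rows[0,1) x cols[16,32) = 1x16
Op 5 cut(0, 2): punch at orig (0,18); cuts so far [(0, 16), (0, 18)]; region rows[0,1) x cols[16,32) = 1x16
Op 6 cut(0, 8): punch at orig (0,24); cuts so far [(0, 16), (0, 18), (0, 24)]; region rows[0,1) x cols[16,32) = 1x16
Unfold 1 (reflect across v@16): 6 holes -> [(0, 7), (0, 13), (0, 15), (0, 16), (0, 18), (0, 24)]
Unfold 2 (reflect across h@1): 12 holes -> [(0, 7), (0, 13), (0, 15), (0, 16), (0, 18), (0, 24), (1, 7), (1, 13), (1, 15), (1, 16), (1, 18), (1, 24)]
Unfold 3 (reflect across h@2): 24 holes -> [(0, 7), (0, 13), (0, 15), (0, 16), (0, 18), (0, 24), (1, 7), (1, 13), (1, 15), (1, 16), (1, 18), (1, 24), (2, 7), (2, 13), (2, 15), (2, 16), (2, 18), (2, 24), (3, 7), (3, 13), (3, 15), (3, 16), (3, 18), (3, 24)]

Answer: 24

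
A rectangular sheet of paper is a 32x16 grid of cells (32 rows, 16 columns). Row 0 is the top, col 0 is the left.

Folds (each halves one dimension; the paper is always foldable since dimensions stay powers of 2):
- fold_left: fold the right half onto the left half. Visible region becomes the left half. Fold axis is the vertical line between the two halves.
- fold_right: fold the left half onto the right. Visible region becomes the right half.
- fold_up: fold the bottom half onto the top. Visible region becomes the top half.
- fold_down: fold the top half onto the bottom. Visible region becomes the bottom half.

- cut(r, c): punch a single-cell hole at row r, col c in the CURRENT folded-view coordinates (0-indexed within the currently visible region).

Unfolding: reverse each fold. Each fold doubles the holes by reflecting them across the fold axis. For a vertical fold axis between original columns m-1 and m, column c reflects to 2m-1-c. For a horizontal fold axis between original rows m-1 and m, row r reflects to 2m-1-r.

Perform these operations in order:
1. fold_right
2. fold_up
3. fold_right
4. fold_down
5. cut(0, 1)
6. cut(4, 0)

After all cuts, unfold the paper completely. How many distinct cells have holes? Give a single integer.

Answer: 32

Derivation:
Op 1 fold_right: fold axis v@8; visible region now rows[0,32) x cols[8,16) = 32x8
Op 2 fold_up: fold axis h@16; visible region now rows[0,16) x cols[8,16) = 16x8
Op 3 fold_right: fold axis v@12; visible region now rows[0,16) x cols[12,16) = 16x4
Op 4 fold_down: fold axis h@8; visible region now rows[8,16) x cols[12,16) = 8x4
Op 5 cut(0, 1): punch at orig (8,13); cuts so far [(8, 13)]; region rows[8,16) x cols[12,16) = 8x4
Op 6 cut(4, 0): punch at orig (12,12); cuts so far [(8, 13), (12, 12)]; region rows[8,16) x cols[12,16) = 8x4
Unfold 1 (reflect across h@8): 4 holes -> [(3, 12), (7, 13), (8, 13), (12, 12)]
Unfold 2 (reflect across v@12): 8 holes -> [(3, 11), (3, 12), (7, 10), (7, 13), (8, 10), (8, 13), (12, 11), (12, 12)]
Unfold 3 (reflect across h@16): 16 holes -> [(3, 11), (3, 12), (7, 10), (7, 13), (8, 10), (8, 13), (12, 11), (12, 12), (19, 11), (19, 12), (23, 10), (23, 13), (24, 10), (24, 13), (28, 11), (28, 12)]
Unfold 4 (reflect across v@8): 32 holes -> [(3, 3), (3, 4), (3, 11), (3, 12), (7, 2), (7, 5), (7, 10), (7, 13), (8, 2), (8, 5), (8, 10), (8, 13), (12, 3), (12, 4), (12, 11), (12, 12), (19, 3), (19, 4), (19, 11), (19, 12), (23, 2), (23, 5), (23, 10), (23, 13), (24, 2), (24, 5), (24, 10), (24, 13), (28, 3), (28, 4), (28, 11), (28, 12)]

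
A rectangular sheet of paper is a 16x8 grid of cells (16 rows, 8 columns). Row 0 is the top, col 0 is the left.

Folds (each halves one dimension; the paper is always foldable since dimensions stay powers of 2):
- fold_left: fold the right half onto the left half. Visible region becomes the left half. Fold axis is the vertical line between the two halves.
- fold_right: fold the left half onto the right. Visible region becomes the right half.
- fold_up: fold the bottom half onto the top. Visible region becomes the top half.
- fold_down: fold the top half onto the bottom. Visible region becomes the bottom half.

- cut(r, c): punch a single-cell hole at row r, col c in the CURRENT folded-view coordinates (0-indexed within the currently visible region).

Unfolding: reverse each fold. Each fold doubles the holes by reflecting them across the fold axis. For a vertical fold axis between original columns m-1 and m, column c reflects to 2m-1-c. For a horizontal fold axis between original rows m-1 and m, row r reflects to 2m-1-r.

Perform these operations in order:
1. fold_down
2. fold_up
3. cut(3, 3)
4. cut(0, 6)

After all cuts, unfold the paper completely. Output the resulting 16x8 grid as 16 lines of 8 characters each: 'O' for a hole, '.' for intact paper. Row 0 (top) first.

Op 1 fold_down: fold axis h@8; visible region now rows[8,16) x cols[0,8) = 8x8
Op 2 fold_up: fold axis h@12; visible region now rows[8,12) x cols[0,8) = 4x8
Op 3 cut(3, 3): punch at orig (11,3); cuts so far [(11, 3)]; region rows[8,12) x cols[0,8) = 4x8
Op 4 cut(0, 6): punch at orig (8,6); cuts so far [(8, 6), (11, 3)]; region rows[8,12) x cols[0,8) = 4x8
Unfold 1 (reflect across h@12): 4 holes -> [(8, 6), (11, 3), (12, 3), (15, 6)]
Unfold 2 (reflect across h@8): 8 holes -> [(0, 6), (3, 3), (4, 3), (7, 6), (8, 6), (11, 3), (12, 3), (15, 6)]

Answer: ......O.
........
........
...O....
...O....
........
........
......O.
......O.
........
........
...O....
...O....
........
........
......O.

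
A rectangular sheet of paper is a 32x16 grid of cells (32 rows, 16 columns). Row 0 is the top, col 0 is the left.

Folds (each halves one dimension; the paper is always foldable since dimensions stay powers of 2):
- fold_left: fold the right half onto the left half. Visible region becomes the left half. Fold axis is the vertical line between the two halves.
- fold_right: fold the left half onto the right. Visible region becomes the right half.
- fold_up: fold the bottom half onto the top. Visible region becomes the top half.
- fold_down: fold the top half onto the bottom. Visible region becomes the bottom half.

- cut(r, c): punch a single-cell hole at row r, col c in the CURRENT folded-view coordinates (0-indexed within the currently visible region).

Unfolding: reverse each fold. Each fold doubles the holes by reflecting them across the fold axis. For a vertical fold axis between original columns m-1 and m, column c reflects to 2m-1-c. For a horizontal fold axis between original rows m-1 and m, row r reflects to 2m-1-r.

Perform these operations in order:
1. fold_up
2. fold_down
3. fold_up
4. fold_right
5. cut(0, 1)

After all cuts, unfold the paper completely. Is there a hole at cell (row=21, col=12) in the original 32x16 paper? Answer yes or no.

Op 1 fold_up: fold axis h@16; visible region now rows[0,16) x cols[0,16) = 16x16
Op 2 fold_down: fold axis h@8; visible region now rows[8,16) x cols[0,16) = 8x16
Op 3 fold_up: fold axis h@12; visible region now rows[8,12) x cols[0,16) = 4x16
Op 4 fold_right: fold axis v@8; visible region now rows[8,12) x cols[8,16) = 4x8
Op 5 cut(0, 1): punch at orig (8,9); cuts so far [(8, 9)]; region rows[8,12) x cols[8,16) = 4x8
Unfold 1 (reflect across v@8): 2 holes -> [(8, 6), (8, 9)]
Unfold 2 (reflect across h@12): 4 holes -> [(8, 6), (8, 9), (15, 6), (15, 9)]
Unfold 3 (reflect across h@8): 8 holes -> [(0, 6), (0, 9), (7, 6), (7, 9), (8, 6), (8, 9), (15, 6), (15, 9)]
Unfold 4 (reflect across h@16): 16 holes -> [(0, 6), (0, 9), (7, 6), (7, 9), (8, 6), (8, 9), (15, 6), (15, 9), (16, 6), (16, 9), (23, 6), (23, 9), (24, 6), (24, 9), (31, 6), (31, 9)]
Holes: [(0, 6), (0, 9), (7, 6), (7, 9), (8, 6), (8, 9), (15, 6), (15, 9), (16, 6), (16, 9), (23, 6), (23, 9), (24, 6), (24, 9), (31, 6), (31, 9)]

Answer: no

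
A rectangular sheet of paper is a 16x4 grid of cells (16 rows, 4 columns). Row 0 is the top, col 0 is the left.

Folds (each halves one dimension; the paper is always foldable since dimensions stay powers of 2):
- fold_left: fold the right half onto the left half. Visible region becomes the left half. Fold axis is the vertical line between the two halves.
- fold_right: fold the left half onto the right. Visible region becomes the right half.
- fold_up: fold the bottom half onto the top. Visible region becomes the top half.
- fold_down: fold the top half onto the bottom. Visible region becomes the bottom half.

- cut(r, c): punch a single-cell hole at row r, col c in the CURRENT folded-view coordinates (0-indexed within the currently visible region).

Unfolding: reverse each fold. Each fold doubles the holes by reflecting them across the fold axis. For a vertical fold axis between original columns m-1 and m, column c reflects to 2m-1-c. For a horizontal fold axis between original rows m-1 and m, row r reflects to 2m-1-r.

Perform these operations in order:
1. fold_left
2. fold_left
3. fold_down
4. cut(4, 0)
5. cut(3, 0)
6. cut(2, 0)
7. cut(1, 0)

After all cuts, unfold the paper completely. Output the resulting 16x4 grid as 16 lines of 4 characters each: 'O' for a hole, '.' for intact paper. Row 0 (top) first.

Answer: ....
....
....
OOOO
OOOO
OOOO
OOOO
....
....
OOOO
OOOO
OOOO
OOOO
....
....
....

Derivation:
Op 1 fold_left: fold axis v@2; visible region now rows[0,16) x cols[0,2) = 16x2
Op 2 fold_left: fold axis v@1; visible region now rows[0,16) x cols[0,1) = 16x1
Op 3 fold_down: fold axis h@8; visible region now rows[8,16) x cols[0,1) = 8x1
Op 4 cut(4, 0): punch at orig (12,0); cuts so far [(12, 0)]; region rows[8,16) x cols[0,1) = 8x1
Op 5 cut(3, 0): punch at orig (11,0); cuts so far [(11, 0), (12, 0)]; region rows[8,16) x cols[0,1) = 8x1
Op 6 cut(2, 0): punch at orig (10,0); cuts so far [(10, 0), (11, 0), (12, 0)]; region rows[8,16) x cols[0,1) = 8x1
Op 7 cut(1, 0): punch at orig (9,0); cuts so far [(9, 0), (10, 0), (11, 0), (12, 0)]; region rows[8,16) x cols[0,1) = 8x1
Unfold 1 (reflect across h@8): 8 holes -> [(3, 0), (4, 0), (5, 0), (6, 0), (9, 0), (10, 0), (11, 0), (12, 0)]
Unfold 2 (reflect across v@1): 16 holes -> [(3, 0), (3, 1), (4, 0), (4, 1), (5, 0), (5, 1), (6, 0), (6, 1), (9, 0), (9, 1), (10, 0), (10, 1), (11, 0), (11, 1), (12, 0), (12, 1)]
Unfold 3 (reflect across v@2): 32 holes -> [(3, 0), (3, 1), (3, 2), (3, 3), (4, 0), (4, 1), (4, 2), (4, 3), (5, 0), (5, 1), (5, 2), (5, 3), (6, 0), (6, 1), (6, 2), (6, 3), (9, 0), (9, 1), (9, 2), (9, 3), (10, 0), (10, 1), (10, 2), (10, 3), (11, 0), (11, 1), (11, 2), (11, 3), (12, 0), (12, 1), (12, 2), (12, 3)]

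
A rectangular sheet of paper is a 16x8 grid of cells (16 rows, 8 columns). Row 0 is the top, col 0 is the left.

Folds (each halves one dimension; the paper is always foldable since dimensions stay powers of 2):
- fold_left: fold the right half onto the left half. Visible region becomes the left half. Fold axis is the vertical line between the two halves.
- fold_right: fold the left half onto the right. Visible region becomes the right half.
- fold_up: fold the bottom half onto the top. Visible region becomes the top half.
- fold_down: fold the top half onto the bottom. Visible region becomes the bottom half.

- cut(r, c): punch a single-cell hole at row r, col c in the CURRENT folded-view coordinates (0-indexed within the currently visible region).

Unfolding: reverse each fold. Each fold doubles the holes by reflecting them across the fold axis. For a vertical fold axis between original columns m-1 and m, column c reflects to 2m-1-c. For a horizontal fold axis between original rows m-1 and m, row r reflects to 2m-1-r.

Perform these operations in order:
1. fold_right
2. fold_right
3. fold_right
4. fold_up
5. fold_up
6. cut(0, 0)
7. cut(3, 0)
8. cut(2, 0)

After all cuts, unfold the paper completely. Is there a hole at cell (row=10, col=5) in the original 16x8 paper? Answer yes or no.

Answer: yes

Derivation:
Op 1 fold_right: fold axis v@4; visible region now rows[0,16) x cols[4,8) = 16x4
Op 2 fold_right: fold axis v@6; visible region now rows[0,16) x cols[6,8) = 16x2
Op 3 fold_right: fold axis v@7; visible region now rows[0,16) x cols[7,8) = 16x1
Op 4 fold_up: fold axis h@8; visible region now rows[0,8) x cols[7,8) = 8x1
Op 5 fold_up: fold axis h@4; visible region now rows[0,4) x cols[7,8) = 4x1
Op 6 cut(0, 0): punch at orig (0,7); cuts so far [(0, 7)]; region rows[0,4) x cols[7,8) = 4x1
Op 7 cut(3, 0): punch at orig (3,7); cuts so far [(0, 7), (3, 7)]; region rows[0,4) x cols[7,8) = 4x1
Op 8 cut(2, 0): punch at orig (2,7); cuts so far [(0, 7), (2, 7), (3, 7)]; region rows[0,4) x cols[7,8) = 4x1
Unfold 1 (reflect across h@4): 6 holes -> [(0, 7), (2, 7), (3, 7), (4, 7), (5, 7), (7, 7)]
Unfold 2 (reflect across h@8): 12 holes -> [(0, 7), (2, 7), (3, 7), (4, 7), (5, 7), (7, 7), (8, 7), (10, 7), (11, 7), (12, 7), (13, 7), (15, 7)]
Unfold 3 (reflect across v@7): 24 holes -> [(0, 6), (0, 7), (2, 6), (2, 7), (3, 6), (3, 7), (4, 6), (4, 7), (5, 6), (5, 7), (7, 6), (7, 7), (8, 6), (8, 7), (10, 6), (10, 7), (11, 6), (11, 7), (12, 6), (12, 7), (13, 6), (13, 7), (15, 6), (15, 7)]
Unfold 4 (reflect across v@6): 48 holes -> [(0, 4), (0, 5), (0, 6), (0, 7), (2, 4), (2, 5), (2, 6), (2, 7), (3, 4), (3, 5), (3, 6), (3, 7), (4, 4), (4, 5), (4, 6), (4, 7), (5, 4), (5, 5), (5, 6), (5, 7), (7, 4), (7, 5), (7, 6), (7, 7), (8, 4), (8, 5), (8, 6), (8, 7), (10, 4), (10, 5), (10, 6), (10, 7), (11, 4), (11, 5), (11, 6), (11, 7), (12, 4), (12, 5), (12, 6), (12, 7), (13, 4), (13, 5), (13, 6), (13, 7), (15, 4), (15, 5), (15, 6), (15, 7)]
Unfold 5 (reflect across v@4): 96 holes -> [(0, 0), (0, 1), (0, 2), (0, 3), (0, 4), (0, 5), (0, 6), (0, 7), (2, 0), (2, 1), (2, 2), (2, 3), (2, 4), (2, 5), (2, 6), (2, 7), (3, 0), (3, 1), (3, 2), (3, 3), (3, 4), (3, 5), (3, 6), (3, 7), (4, 0), (4, 1), (4, 2), (4, 3), (4, 4), (4, 5), (4, 6), (4, 7), (5, 0), (5, 1), (5, 2), (5, 3), (5, 4), (5, 5), (5, 6), (5, 7), (7, 0), (7, 1), (7, 2), (7, 3), (7, 4), (7, 5), (7, 6), (7, 7), (8, 0), (8, 1), (8, 2), (8, 3), (8, 4), (8, 5), (8, 6), (8, 7), (10, 0), (10, 1), (10, 2), (10, 3), (10, 4), (10, 5), (10, 6), (10, 7), (11, 0), (11, 1), (11, 2), (11, 3), (11, 4), (11, 5), (11, 6), (11, 7), (12, 0), (12, 1), (12, 2), (12, 3), (12, 4), (12, 5), (12, 6), (12, 7), (13, 0), (13, 1), (13, 2), (13, 3), (13, 4), (13, 5), (13, 6), (13, 7), (15, 0), (15, 1), (15, 2), (15, 3), (15, 4), (15, 5), (15, 6), (15, 7)]
Holes: [(0, 0), (0, 1), (0, 2), (0, 3), (0, 4), (0, 5), (0, 6), (0, 7), (2, 0), (2, 1), (2, 2), (2, 3), (2, 4), (2, 5), (2, 6), (2, 7), (3, 0), (3, 1), (3, 2), (3, 3), (3, 4), (3, 5), (3, 6), (3, 7), (4, 0), (4, 1), (4, 2), (4, 3), (4, 4), (4, 5), (4, 6), (4, 7), (5, 0), (5, 1), (5, 2), (5, 3), (5, 4), (5, 5), (5, 6), (5, 7), (7, 0), (7, 1), (7, 2), (7, 3), (7, 4), (7, 5), (7, 6), (7, 7), (8, 0), (8, 1), (8, 2), (8, 3), (8, 4), (8, 5), (8, 6), (8, 7), (10, 0), (10, 1), (10, 2), (10, 3), (10, 4), (10, 5), (10, 6), (10, 7), (11, 0), (11, 1), (11, 2), (11, 3), (11, 4), (11, 5), (11, 6), (11, 7), (12, 0), (12, 1), (12, 2), (12, 3), (12, 4), (12, 5), (12, 6), (12, 7), (13, 0), (13, 1), (13, 2), (13, 3), (13, 4), (13, 5), (13, 6), (13, 7), (15, 0), (15, 1), (15, 2), (15, 3), (15, 4), (15, 5), (15, 6), (15, 7)]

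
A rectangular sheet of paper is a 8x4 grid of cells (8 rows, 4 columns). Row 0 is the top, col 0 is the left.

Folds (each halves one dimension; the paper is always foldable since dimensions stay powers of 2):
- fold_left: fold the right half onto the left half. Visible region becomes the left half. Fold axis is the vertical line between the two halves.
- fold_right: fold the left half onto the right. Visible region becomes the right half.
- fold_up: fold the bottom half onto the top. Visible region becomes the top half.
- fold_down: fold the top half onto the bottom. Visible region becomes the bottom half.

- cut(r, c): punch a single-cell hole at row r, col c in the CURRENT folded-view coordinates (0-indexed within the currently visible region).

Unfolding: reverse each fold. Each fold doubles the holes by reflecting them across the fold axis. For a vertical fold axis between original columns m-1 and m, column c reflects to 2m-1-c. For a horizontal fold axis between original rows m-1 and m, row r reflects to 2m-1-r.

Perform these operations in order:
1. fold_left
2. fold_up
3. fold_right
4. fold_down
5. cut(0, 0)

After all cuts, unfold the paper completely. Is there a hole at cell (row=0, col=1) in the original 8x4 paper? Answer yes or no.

Answer: no

Derivation:
Op 1 fold_left: fold axis v@2; visible region now rows[0,8) x cols[0,2) = 8x2
Op 2 fold_up: fold axis h@4; visible region now rows[0,4) x cols[0,2) = 4x2
Op 3 fold_right: fold axis v@1; visible region now rows[0,4) x cols[1,2) = 4x1
Op 4 fold_down: fold axis h@2; visible region now rows[2,4) x cols[1,2) = 2x1
Op 5 cut(0, 0): punch at orig (2,1); cuts so far [(2, 1)]; region rows[2,4) x cols[1,2) = 2x1
Unfold 1 (reflect across h@2): 2 holes -> [(1, 1), (2, 1)]
Unfold 2 (reflect across v@1): 4 holes -> [(1, 0), (1, 1), (2, 0), (2, 1)]
Unfold 3 (reflect across h@4): 8 holes -> [(1, 0), (1, 1), (2, 0), (2, 1), (5, 0), (5, 1), (6, 0), (6, 1)]
Unfold 4 (reflect across v@2): 16 holes -> [(1, 0), (1, 1), (1, 2), (1, 3), (2, 0), (2, 1), (2, 2), (2, 3), (5, 0), (5, 1), (5, 2), (5, 3), (6, 0), (6, 1), (6, 2), (6, 3)]
Holes: [(1, 0), (1, 1), (1, 2), (1, 3), (2, 0), (2, 1), (2, 2), (2, 3), (5, 0), (5, 1), (5, 2), (5, 3), (6, 0), (6, 1), (6, 2), (6, 3)]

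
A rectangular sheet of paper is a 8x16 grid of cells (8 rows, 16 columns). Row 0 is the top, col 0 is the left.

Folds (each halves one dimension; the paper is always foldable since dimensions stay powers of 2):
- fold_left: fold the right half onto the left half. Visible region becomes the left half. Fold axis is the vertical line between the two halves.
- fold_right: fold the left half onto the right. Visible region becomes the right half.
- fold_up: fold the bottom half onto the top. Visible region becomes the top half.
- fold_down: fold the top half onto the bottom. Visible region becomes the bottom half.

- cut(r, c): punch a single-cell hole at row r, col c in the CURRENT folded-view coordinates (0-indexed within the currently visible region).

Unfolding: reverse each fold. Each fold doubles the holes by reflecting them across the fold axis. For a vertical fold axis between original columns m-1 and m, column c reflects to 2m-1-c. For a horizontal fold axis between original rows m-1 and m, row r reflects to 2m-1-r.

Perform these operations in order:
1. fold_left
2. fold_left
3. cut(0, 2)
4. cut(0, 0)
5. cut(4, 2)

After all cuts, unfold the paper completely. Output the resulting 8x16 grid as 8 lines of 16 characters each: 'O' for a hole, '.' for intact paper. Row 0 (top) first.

Answer: O.O..O.OO.O..O.O
................
................
................
..O..O....O..O..
................
................
................

Derivation:
Op 1 fold_left: fold axis v@8; visible region now rows[0,8) x cols[0,8) = 8x8
Op 2 fold_left: fold axis v@4; visible region now rows[0,8) x cols[0,4) = 8x4
Op 3 cut(0, 2): punch at orig (0,2); cuts so far [(0, 2)]; region rows[0,8) x cols[0,4) = 8x4
Op 4 cut(0, 0): punch at orig (0,0); cuts so far [(0, 0), (0, 2)]; region rows[0,8) x cols[0,4) = 8x4
Op 5 cut(4, 2): punch at orig (4,2); cuts so far [(0, 0), (0, 2), (4, 2)]; region rows[0,8) x cols[0,4) = 8x4
Unfold 1 (reflect across v@4): 6 holes -> [(0, 0), (0, 2), (0, 5), (0, 7), (4, 2), (4, 5)]
Unfold 2 (reflect across v@8): 12 holes -> [(0, 0), (0, 2), (0, 5), (0, 7), (0, 8), (0, 10), (0, 13), (0, 15), (4, 2), (4, 5), (4, 10), (4, 13)]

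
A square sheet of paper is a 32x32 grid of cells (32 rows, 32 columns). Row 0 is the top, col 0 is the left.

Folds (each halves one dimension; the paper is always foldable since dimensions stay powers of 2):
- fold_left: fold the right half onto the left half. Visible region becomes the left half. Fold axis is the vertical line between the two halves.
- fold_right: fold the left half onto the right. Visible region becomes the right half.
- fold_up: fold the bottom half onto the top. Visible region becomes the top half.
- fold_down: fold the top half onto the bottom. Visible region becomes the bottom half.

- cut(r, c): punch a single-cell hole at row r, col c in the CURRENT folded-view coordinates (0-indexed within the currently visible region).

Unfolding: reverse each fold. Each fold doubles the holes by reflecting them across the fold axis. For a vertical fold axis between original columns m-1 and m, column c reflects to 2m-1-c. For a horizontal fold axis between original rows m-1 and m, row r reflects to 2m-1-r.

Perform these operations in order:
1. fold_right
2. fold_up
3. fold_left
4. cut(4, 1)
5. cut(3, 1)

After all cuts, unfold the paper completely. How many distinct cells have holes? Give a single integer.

Answer: 16

Derivation:
Op 1 fold_right: fold axis v@16; visible region now rows[0,32) x cols[16,32) = 32x16
Op 2 fold_up: fold axis h@16; visible region now rows[0,16) x cols[16,32) = 16x16
Op 3 fold_left: fold axis v@24; visible region now rows[0,16) x cols[16,24) = 16x8
Op 4 cut(4, 1): punch at orig (4,17); cuts so far [(4, 17)]; region rows[0,16) x cols[16,24) = 16x8
Op 5 cut(3, 1): punch at orig (3,17); cuts so far [(3, 17), (4, 17)]; region rows[0,16) x cols[16,24) = 16x8
Unfold 1 (reflect across v@24): 4 holes -> [(3, 17), (3, 30), (4, 17), (4, 30)]
Unfold 2 (reflect across h@16): 8 holes -> [(3, 17), (3, 30), (4, 17), (4, 30), (27, 17), (27, 30), (28, 17), (28, 30)]
Unfold 3 (reflect across v@16): 16 holes -> [(3, 1), (3, 14), (3, 17), (3, 30), (4, 1), (4, 14), (4, 17), (4, 30), (27, 1), (27, 14), (27, 17), (27, 30), (28, 1), (28, 14), (28, 17), (28, 30)]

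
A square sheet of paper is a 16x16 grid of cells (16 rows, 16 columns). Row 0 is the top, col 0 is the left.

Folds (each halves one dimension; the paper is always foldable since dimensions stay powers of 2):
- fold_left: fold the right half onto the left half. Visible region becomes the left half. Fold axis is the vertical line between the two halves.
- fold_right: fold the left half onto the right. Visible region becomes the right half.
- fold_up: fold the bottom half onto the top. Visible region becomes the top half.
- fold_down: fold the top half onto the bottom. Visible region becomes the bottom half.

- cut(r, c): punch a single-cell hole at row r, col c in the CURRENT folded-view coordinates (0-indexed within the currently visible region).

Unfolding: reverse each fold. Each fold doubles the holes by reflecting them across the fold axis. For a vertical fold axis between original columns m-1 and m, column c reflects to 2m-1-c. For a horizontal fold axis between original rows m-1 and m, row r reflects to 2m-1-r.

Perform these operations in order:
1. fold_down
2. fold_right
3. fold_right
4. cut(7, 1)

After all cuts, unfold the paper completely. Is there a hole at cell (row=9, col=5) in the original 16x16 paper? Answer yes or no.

Op 1 fold_down: fold axis h@8; visible region now rows[8,16) x cols[0,16) = 8x16
Op 2 fold_right: fold axis v@8; visible region now rows[8,16) x cols[8,16) = 8x8
Op 3 fold_right: fold axis v@12; visible region now rows[8,16) x cols[12,16) = 8x4
Op 4 cut(7, 1): punch at orig (15,13); cuts so far [(15, 13)]; region rows[8,16) x cols[12,16) = 8x4
Unfold 1 (reflect across v@12): 2 holes -> [(15, 10), (15, 13)]
Unfold 2 (reflect across v@8): 4 holes -> [(15, 2), (15, 5), (15, 10), (15, 13)]
Unfold 3 (reflect across h@8): 8 holes -> [(0, 2), (0, 5), (0, 10), (0, 13), (15, 2), (15, 5), (15, 10), (15, 13)]
Holes: [(0, 2), (0, 5), (0, 10), (0, 13), (15, 2), (15, 5), (15, 10), (15, 13)]

Answer: no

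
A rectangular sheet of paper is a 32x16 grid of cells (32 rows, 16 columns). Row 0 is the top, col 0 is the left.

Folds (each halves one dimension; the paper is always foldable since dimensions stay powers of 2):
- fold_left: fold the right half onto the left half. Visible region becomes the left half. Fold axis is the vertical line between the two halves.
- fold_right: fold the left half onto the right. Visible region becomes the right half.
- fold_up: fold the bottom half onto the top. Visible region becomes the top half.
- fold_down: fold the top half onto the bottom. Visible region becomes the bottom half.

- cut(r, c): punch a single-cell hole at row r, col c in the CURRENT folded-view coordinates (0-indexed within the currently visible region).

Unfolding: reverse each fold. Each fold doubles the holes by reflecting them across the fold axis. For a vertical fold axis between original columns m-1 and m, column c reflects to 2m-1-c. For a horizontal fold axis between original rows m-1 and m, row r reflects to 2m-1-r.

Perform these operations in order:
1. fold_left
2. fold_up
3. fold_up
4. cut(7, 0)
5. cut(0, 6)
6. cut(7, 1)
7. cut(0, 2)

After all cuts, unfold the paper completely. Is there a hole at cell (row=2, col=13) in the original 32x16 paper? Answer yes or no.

Answer: no

Derivation:
Op 1 fold_left: fold axis v@8; visible region now rows[0,32) x cols[0,8) = 32x8
Op 2 fold_up: fold axis h@16; visible region now rows[0,16) x cols[0,8) = 16x8
Op 3 fold_up: fold axis h@8; visible region now rows[0,8) x cols[0,8) = 8x8
Op 4 cut(7, 0): punch at orig (7,0); cuts so far [(7, 0)]; region rows[0,8) x cols[0,8) = 8x8
Op 5 cut(0, 6): punch at orig (0,6); cuts so far [(0, 6), (7, 0)]; region rows[0,8) x cols[0,8) = 8x8
Op 6 cut(7, 1): punch at orig (7,1); cuts so far [(0, 6), (7, 0), (7, 1)]; region rows[0,8) x cols[0,8) = 8x8
Op 7 cut(0, 2): punch at orig (0,2); cuts so far [(0, 2), (0, 6), (7, 0), (7, 1)]; region rows[0,8) x cols[0,8) = 8x8
Unfold 1 (reflect across h@8): 8 holes -> [(0, 2), (0, 6), (7, 0), (7, 1), (8, 0), (8, 1), (15, 2), (15, 6)]
Unfold 2 (reflect across h@16): 16 holes -> [(0, 2), (0, 6), (7, 0), (7, 1), (8, 0), (8, 1), (15, 2), (15, 6), (16, 2), (16, 6), (23, 0), (23, 1), (24, 0), (24, 1), (31, 2), (31, 6)]
Unfold 3 (reflect across v@8): 32 holes -> [(0, 2), (0, 6), (0, 9), (0, 13), (7, 0), (7, 1), (7, 14), (7, 15), (8, 0), (8, 1), (8, 14), (8, 15), (15, 2), (15, 6), (15, 9), (15, 13), (16, 2), (16, 6), (16, 9), (16, 13), (23, 0), (23, 1), (23, 14), (23, 15), (24, 0), (24, 1), (24, 14), (24, 15), (31, 2), (31, 6), (31, 9), (31, 13)]
Holes: [(0, 2), (0, 6), (0, 9), (0, 13), (7, 0), (7, 1), (7, 14), (7, 15), (8, 0), (8, 1), (8, 14), (8, 15), (15, 2), (15, 6), (15, 9), (15, 13), (16, 2), (16, 6), (16, 9), (16, 13), (23, 0), (23, 1), (23, 14), (23, 15), (24, 0), (24, 1), (24, 14), (24, 15), (31, 2), (31, 6), (31, 9), (31, 13)]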